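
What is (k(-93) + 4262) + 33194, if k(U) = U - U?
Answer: 37456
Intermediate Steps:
k(U) = 0
(k(-93) + 4262) + 33194 = (0 + 4262) + 33194 = 4262 + 33194 = 37456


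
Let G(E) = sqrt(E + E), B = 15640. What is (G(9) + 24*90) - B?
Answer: -13480 + 3*sqrt(2) ≈ -13476.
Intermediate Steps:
G(E) = sqrt(2)*sqrt(E) (G(E) = sqrt(2*E) = sqrt(2)*sqrt(E))
(G(9) + 24*90) - B = (sqrt(2)*sqrt(9) + 24*90) - 1*15640 = (sqrt(2)*3 + 2160) - 15640 = (3*sqrt(2) + 2160) - 15640 = (2160 + 3*sqrt(2)) - 15640 = -13480 + 3*sqrt(2)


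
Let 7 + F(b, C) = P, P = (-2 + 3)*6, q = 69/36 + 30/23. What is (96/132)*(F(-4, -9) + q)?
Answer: 1226/759 ≈ 1.6153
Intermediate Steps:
q = 889/276 (q = 69*(1/36) + 30*(1/23) = 23/12 + 30/23 = 889/276 ≈ 3.2210)
P = 6 (P = 1*6 = 6)
F(b, C) = -1 (F(b, C) = -7 + 6 = -1)
(96/132)*(F(-4, -9) + q) = (96/132)*(-1 + 889/276) = (96*(1/132))*(613/276) = (8/11)*(613/276) = 1226/759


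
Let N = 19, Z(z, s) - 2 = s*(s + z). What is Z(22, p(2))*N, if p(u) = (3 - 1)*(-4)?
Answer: -2090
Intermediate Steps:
p(u) = -8 (p(u) = 2*(-4) = -8)
Z(z, s) = 2 + s*(s + z)
Z(22, p(2))*N = (2 + (-8)**2 - 8*22)*19 = (2 + 64 - 176)*19 = -110*19 = -2090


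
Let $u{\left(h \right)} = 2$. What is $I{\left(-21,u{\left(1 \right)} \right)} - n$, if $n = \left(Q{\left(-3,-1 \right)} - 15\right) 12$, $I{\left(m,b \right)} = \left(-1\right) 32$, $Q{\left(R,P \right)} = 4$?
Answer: $100$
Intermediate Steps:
$I{\left(m,b \right)} = -32$
$n = -132$ ($n = \left(4 - 15\right) 12 = \left(-11\right) 12 = -132$)
$I{\left(-21,u{\left(1 \right)} \right)} - n = -32 - -132 = -32 + 132 = 100$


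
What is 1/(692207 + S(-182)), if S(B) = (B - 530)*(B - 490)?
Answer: 1/1170671 ≈ 8.5421e-7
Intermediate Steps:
S(B) = (-530 + B)*(-490 + B)
1/(692207 + S(-182)) = 1/(692207 + (259700 + (-182)² - 1020*(-182))) = 1/(692207 + (259700 + 33124 + 185640)) = 1/(692207 + 478464) = 1/1170671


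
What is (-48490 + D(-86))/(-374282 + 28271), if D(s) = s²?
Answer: 13698/115337 ≈ 0.11876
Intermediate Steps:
(-48490 + D(-86))/(-374282 + 28271) = (-48490 + (-86)²)/(-374282 + 28271) = (-48490 + 7396)/(-346011) = -41094*(-1/346011) = 13698/115337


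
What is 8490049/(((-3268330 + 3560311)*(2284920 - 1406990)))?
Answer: 8490049/256338879330 ≈ 3.3120e-5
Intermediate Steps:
8490049/(((-3268330 + 3560311)*(2284920 - 1406990))) = 8490049/((291981*877930)) = 8490049/256338879330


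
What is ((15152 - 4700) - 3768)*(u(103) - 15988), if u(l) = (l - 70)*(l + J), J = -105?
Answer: -107304936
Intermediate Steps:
u(l) = (-105 + l)*(-70 + l) (u(l) = (l - 70)*(l - 105) = (-70 + l)*(-105 + l) = (-105 + l)*(-70 + l))
((15152 - 4700) - 3768)*(u(103) - 15988) = ((15152 - 4700) - 3768)*((7350 + 103² - 175*103) - 15988) = (10452 - 3768)*((7350 + 10609 - 18025) - 15988) = 6684*(-66 - 15988) = 6684*(-16054) = -107304936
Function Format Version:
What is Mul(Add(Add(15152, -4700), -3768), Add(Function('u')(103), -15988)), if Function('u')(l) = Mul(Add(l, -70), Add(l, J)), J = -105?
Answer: -107304936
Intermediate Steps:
Function('u')(l) = Mul(Add(-105, l), Add(-70, l)) (Function('u')(l) = Mul(Add(l, -70), Add(l, -105)) = Mul(Add(-70, l), Add(-105, l)) = Mul(Add(-105, l), Add(-70, l)))
Mul(Add(Add(15152, -4700), -3768), Add(Function('u')(103), -15988)) = Mul(Add(Add(15152, -4700), -3768), Add(Add(7350, Pow(103, 2), Mul(-175, 103)), -15988)) = Mul(Add(10452, -3768), Add(Add(7350, 10609, -18025), -15988)) = Mul(6684, Add(-66, -15988)) = Mul(6684, -16054) = -107304936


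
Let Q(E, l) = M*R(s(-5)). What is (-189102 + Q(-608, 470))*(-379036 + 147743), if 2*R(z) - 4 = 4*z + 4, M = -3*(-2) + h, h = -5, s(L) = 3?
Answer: 43735655956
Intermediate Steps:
M = 1 (M = -3*(-2) - 5 = 6 - 5 = 1)
R(z) = 4 + 2*z (R(z) = 2 + (4*z + 4)/2 = 2 + (4 + 4*z)/2 = 2 + (2 + 2*z) = 4 + 2*z)
Q(E, l) = 10 (Q(E, l) = 1*(4 + 2*3) = 1*(4 + 6) = 1*10 = 10)
(-189102 + Q(-608, 470))*(-379036 + 147743) = (-189102 + 10)*(-379036 + 147743) = -189092*(-231293) = 43735655956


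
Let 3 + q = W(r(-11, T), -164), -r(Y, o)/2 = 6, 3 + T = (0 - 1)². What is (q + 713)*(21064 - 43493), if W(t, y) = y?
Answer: -12246234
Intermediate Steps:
T = -2 (T = -3 + (0 - 1)² = -3 + (-1)² = -3 + 1 = -2)
r(Y, o) = -12 (r(Y, o) = -2*6 = -12)
q = -167 (q = -3 - 164 = -167)
(q + 713)*(21064 - 43493) = (-167 + 713)*(21064 - 43493) = 546*(-22429) = -12246234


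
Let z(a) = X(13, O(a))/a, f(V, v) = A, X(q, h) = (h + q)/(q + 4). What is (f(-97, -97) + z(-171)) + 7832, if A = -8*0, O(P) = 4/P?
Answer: 3893261485/497097 ≈ 7832.0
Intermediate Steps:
A = 0
X(q, h) = (h + q)/(4 + q)
f(V, v) = 0
z(a) = (13/17 + 4/(17*a))/a (z(a) = ((4/a + 13)/(4 + 13))/a = ((13 + 4/a)/17)/a = (13/17 + 4/(17*a))/a)
(f(-97, -97) + z(-171)) + 7832 = (0 + (1/17)*(4 + 13*(-171))/(-171)²) + 7832 = (0 + (1/17)*(1/29241)*(4 - 2223)) + 7832 = (0 + (1/17)*(1/29241)*(-2219)) + 7832 = (0 - 2219/497097) + 7832 = -2219/497097 + 7832 = 3893261485/497097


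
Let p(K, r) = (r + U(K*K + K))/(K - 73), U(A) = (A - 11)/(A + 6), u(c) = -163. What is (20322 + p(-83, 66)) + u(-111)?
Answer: 7140649487/354224 ≈ 20159.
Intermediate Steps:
U(A) = (-11 + A)/(6 + A)
p(K, r) = (r + (-11 + K + K²)/(6 + K + K²))/(-73 + K) (p(K, r) = (r + (-11 + (K*K + K))/(6 + (K*K + K)))/(K - 73) = (r + (-11 + (K² + K))/(6 + (K² + K)))/(-73 + K) = (r + (-11 + (K + K²))/(6 + (K + K²)))/(-73 + K) = (r + (-11 + K + K²)/(6 + K + K²))/(-73 + K))
(20322 + p(-83, 66)) + u(-111) = (20322 + (-11 - 83*(1 - 83) + 66*(6 - 83*(1 - 83)))/((-73 - 83)*(6 - 83*(1 - 83)))) - 163 = (20322 + (-11 - 83*(-82) + 66*(6 - 83*(-82)))/((-156)*(6 - 83*(-82)))) - 163 = (20322 - (-11 + 6806 + 66*(6 + 6806))/(156*(6 + 6806))) - 163 = (20322 - 1/156*(-11 + 6806 + 66*6812)/6812) - 163 = (20322 - 1/156*1/6812*(-11 + 6806 + 449592)) - 163 = (20322 - 1/156*1/6812*456387) - 163 = (20322 - 152129/354224) - 163 = 7198387999/354224 - 163 = 7140649487/354224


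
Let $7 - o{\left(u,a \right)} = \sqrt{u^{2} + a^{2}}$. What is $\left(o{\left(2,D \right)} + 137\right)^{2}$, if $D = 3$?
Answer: $\left(144 - \sqrt{13}\right)^{2} \approx 19711.0$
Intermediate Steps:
$o{\left(u,a \right)} = 7 - \sqrt{a^{2} + u^{2}}$ ($o{\left(u,a \right)} = 7 - \sqrt{u^{2} + a^{2}} = 7 - \sqrt{a^{2} + u^{2}}$)
$\left(o{\left(2,D \right)} + 137\right)^{2} = \left(\left(7 - \sqrt{3^{2} + 2^{2}}\right) + 137\right)^{2} = \left(\left(7 - \sqrt{9 + 4}\right) + 137\right)^{2} = \left(\left(7 - \sqrt{13}\right) + 137\right)^{2} = \left(144 - \sqrt{13}\right)^{2}$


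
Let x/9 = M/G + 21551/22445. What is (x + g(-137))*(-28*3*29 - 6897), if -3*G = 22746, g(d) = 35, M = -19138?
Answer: -3099873182211/5005235 ≈ -6.1933e+5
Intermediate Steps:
G = -7582 (G = -⅓*22746 = -7582)
x = 2668284414/85088995 (x = 9*(-19138/(-7582) + 21551/22445) = 9*(-19138*(-1/7582) + 21551*(1/22445)) = 9*(9569/3791 + 21551/22445) = 9*(296476046/85088995) = 2668284414/85088995 ≈ 31.359)
(x + g(-137))*(-28*3*29 - 6897) = (2668284414/85088995 + 35)*(-28*3*29 - 6897) = 5646399239*(-84*29 - 6897)/85088995 = 5646399239*(-2436 - 6897)/85088995 = (5646399239/85088995)*(-9333) = -3099873182211/5005235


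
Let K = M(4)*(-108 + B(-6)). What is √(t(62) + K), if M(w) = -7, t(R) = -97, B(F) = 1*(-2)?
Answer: √673 ≈ 25.942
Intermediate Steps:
B(F) = -2
K = 770 (K = -7*(-108 - 2) = -7*(-110) = 770)
√(t(62) + K) = √(-97 + 770) = √673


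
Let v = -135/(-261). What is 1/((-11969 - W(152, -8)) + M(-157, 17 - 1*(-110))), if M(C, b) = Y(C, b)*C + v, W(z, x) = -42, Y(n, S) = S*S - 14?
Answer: -29/73717463 ≈ -3.9339e-7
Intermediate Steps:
v = 15/29 (v = -135*(-1/261) = 15/29 ≈ 0.51724)
Y(n, S) = -14 + S² (Y(n, S) = S² - 14 = -14 + S²)
M(C, b) = 15/29 + C*(-14 + b²) (M(C, b) = (-14 + b²)*C + 15/29 = C*(-14 + b²) + 15/29 = 15/29 + C*(-14 + b²))
1/((-11969 - W(152, -8)) + M(-157, 17 - 1*(-110))) = 1/((-11969 - 1*(-42)) + (15/29 - 157*(-14 + (17 - 1*(-110))²))) = 1/((-11969 + 42) + (15/29 - 157*(-14 + (17 + 110)²))) = 1/(-11927 + (15/29 - 157*(-14 + 127²))) = 1/(-11927 + (15/29 - 157*(-14 + 16129))) = 1/(-11927 + (15/29 - 157*16115)) = 1/(-11927 + (15/29 - 2530055)) = 1/(-11927 - 73371580/29) = 1/(-73717463/29) = -29/73717463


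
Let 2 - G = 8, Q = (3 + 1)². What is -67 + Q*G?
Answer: -163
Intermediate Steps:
Q = 16 (Q = 4² = 16)
G = -6 (G = 2 - 1*8 = 2 - 8 = -6)
-67 + Q*G = -67 + 16*(-6) = -67 - 96 = -163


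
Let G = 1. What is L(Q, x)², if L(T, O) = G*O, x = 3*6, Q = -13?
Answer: 324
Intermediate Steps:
x = 18
L(T, O) = O (L(T, O) = 1*O = O)
L(Q, x)² = 18² = 324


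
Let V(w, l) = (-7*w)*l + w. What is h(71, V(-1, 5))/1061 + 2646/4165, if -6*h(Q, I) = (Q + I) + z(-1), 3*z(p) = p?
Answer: 502301/811665 ≈ 0.61885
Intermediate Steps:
z(p) = p/3
V(w, l) = w - 7*l*w (V(w, l) = -7*l*w + w = w - 7*l*w)
h(Q, I) = 1/18 - I/6 - Q/6 (h(Q, I) = -((Q + I) + (⅓)*(-1))/6 = -((I + Q) - ⅓)/6 = -(-⅓ + I + Q)/6 = 1/18 - I/6 - Q/6)
h(71, V(-1, 5))/1061 + 2646/4165 = (1/18 - (-1)*(1 - 7*5)/6 - ⅙*71)/1061 + 2646/4165 = (1/18 - (-1)*(1 - 35)/6 - 71/6)*(1/1061) + 2646*(1/4165) = (1/18 - (-1)*(-34)/6 - 71/6)*(1/1061) + 54/85 = (1/18 - ⅙*34 - 71/6)*(1/1061) + 54/85 = (1/18 - 17/3 - 71/6)*(1/1061) + 54/85 = -157/9*1/1061 + 54/85 = -157/9549 + 54/85 = 502301/811665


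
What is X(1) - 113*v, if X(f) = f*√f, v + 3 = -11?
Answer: 1583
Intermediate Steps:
v = -14 (v = -3 - 11 = -14)
X(f) = f^(3/2)
X(1) - 113*v = 1^(3/2) - 113*(-14) = 1 + 1582 = 1583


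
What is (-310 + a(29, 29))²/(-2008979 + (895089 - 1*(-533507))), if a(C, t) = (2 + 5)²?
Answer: -7569/64487 ≈ -0.11737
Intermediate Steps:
a(C, t) = 49 (a(C, t) = 7² = 49)
(-310 + a(29, 29))²/(-2008979 + (895089 - 1*(-533507))) = (-310 + 49)²/(-2008979 + (895089 - 1*(-533507))) = (-261)²/(-2008979 + (895089 + 533507)) = 68121/(-2008979 + 1428596) = 68121/(-580383) = 68121*(-1/580383) = -7569/64487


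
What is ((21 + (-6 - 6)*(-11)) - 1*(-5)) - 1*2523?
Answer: -2365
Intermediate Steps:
((21 + (-6 - 6)*(-11)) - 1*(-5)) - 1*2523 = ((21 - 12*(-11)) + 5) - 2523 = ((21 + 132) + 5) - 2523 = (153 + 5) - 2523 = 158 - 2523 = -2365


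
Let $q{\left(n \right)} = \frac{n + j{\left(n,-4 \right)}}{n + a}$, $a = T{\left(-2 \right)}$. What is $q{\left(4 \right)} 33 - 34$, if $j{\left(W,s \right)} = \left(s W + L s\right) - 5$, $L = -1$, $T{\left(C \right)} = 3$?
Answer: $- \frac{667}{7} \approx -95.286$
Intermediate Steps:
$j{\left(W,s \right)} = -5 - s + W s$ ($j{\left(W,s \right)} = \left(s W - s\right) - 5 = \left(W s - s\right) - 5 = \left(- s + W s\right) - 5 = -5 - s + W s$)
$a = 3$
$q{\left(n \right)} = \frac{-1 - 3 n}{3 + n}$ ($q{\left(n \right)} = \frac{n - \left(1 - n \left(-4\right)\right)}{n + 3} = \frac{n - \left(1 + 4 n\right)}{3 + n} = \frac{-1 - 3 n}{3 + n}$)
$q{\left(4 \right)} 33 - 34 = \frac{-1 - 12}{3 + 4} \cdot 33 - 34 = \frac{-1 - 12}{7} \cdot 33 - 34 = \frac{1}{7} \left(-13\right) 33 - 34 = \left(- \frac{13}{7}\right) 33 - 34 = - \frac{429}{7} - 34 = - \frac{667}{7}$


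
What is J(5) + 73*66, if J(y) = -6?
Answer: 4812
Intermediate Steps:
J(5) + 73*66 = -6 + 73*66 = -6 + 4818 = 4812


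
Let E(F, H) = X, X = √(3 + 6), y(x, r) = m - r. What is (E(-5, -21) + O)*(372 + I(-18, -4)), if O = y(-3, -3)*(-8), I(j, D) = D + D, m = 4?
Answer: -19292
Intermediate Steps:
I(j, D) = 2*D
y(x, r) = 4 - r
X = 3 (X = √9 = 3)
E(F, H) = 3
O = -56 (O = (4 - 1*(-3))*(-8) = (4 + 3)*(-8) = 7*(-8) = -56)
(E(-5, -21) + O)*(372 + I(-18, -4)) = (3 - 56)*(372 + 2*(-4)) = -53*(372 - 8) = -53*364 = -19292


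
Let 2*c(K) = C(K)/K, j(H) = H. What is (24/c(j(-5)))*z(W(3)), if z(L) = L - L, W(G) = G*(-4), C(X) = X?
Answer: 0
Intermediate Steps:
c(K) = 1/2 (c(K) = (K/K)/2 = (1/2)*1 = 1/2)
W(G) = -4*G
z(L) = 0
(24/c(j(-5)))*z(W(3)) = (24/(1/2))*0 = (24*2)*0 = 48*0 = 0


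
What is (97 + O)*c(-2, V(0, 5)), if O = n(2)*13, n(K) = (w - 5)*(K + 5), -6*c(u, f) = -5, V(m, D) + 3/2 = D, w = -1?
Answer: -2245/6 ≈ -374.17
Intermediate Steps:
V(m, D) = -3/2 + D
c(u, f) = ⅚ (c(u, f) = -⅙*(-5) = ⅚)
n(K) = -30 - 6*K (n(K) = (-1 - 5)*(K + 5) = -6*(5 + K) = -30 - 6*K)
O = -546 (O = (-30 - 6*2)*13 = (-30 - 12)*13 = -42*13 = -546)
(97 + O)*c(-2, V(0, 5)) = (97 - 546)*(⅚) = -449*⅚ = -2245/6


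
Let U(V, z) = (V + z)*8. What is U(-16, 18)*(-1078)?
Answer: -17248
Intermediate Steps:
U(V, z) = 8*V + 8*z
U(-16, 18)*(-1078) = (8*(-16) + 8*18)*(-1078) = (-128 + 144)*(-1078) = 16*(-1078) = -17248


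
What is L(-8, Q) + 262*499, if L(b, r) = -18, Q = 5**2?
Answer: 130720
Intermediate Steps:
Q = 25
L(-8, Q) + 262*499 = -18 + 262*499 = -18 + 130738 = 130720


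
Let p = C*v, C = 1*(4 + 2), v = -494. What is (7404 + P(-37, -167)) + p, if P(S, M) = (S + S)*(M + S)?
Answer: 19536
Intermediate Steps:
C = 6 (C = 1*6 = 6)
p = -2964 (p = 6*(-494) = -2964)
P(S, M) = 2*S*(M + S) (P(S, M) = (2*S)*(M + S) = 2*S*(M + S))
(7404 + P(-37, -167)) + p = (7404 + 2*(-37)*(-167 - 37)) - 2964 = (7404 + 2*(-37)*(-204)) - 2964 = (7404 + 15096) - 2964 = 22500 - 2964 = 19536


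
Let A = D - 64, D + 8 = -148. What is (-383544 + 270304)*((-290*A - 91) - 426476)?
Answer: 41079735080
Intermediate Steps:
D = -156 (D = -8 - 148 = -156)
A = -220 (A = -156 - 64 = -220)
(-383544 + 270304)*((-290*A - 91) - 426476) = (-383544 + 270304)*((-290*(-220) - 91) - 426476) = -113240*((63800 - 91) - 426476) = -113240*(63709 - 426476) = -113240*(-362767) = 41079735080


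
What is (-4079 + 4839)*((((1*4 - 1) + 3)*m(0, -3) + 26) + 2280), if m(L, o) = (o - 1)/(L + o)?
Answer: 1758640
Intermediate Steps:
m(L, o) = (-1 + o)/(L + o)
(-4079 + 4839)*((((1*4 - 1) + 3)*m(0, -3) + 26) + 2280) = (-4079 + 4839)*((((1*4 - 1) + 3)*((-1 - 3)/(0 - 3)) + 26) + 2280) = 760*((((4 - 1) + 3)*(-4/(-3)) + 26) + 2280) = 760*(((3 + 3)*(-1/3*(-4)) + 26) + 2280) = 760*((6*(4/3) + 26) + 2280) = 760*((8 + 26) + 2280) = 760*(34 + 2280) = 760*2314 = 1758640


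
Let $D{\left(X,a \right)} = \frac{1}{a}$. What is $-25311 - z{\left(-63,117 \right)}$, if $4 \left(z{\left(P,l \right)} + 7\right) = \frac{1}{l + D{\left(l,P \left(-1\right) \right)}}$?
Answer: $- \frac{746164415}{29488} \approx -25304.0$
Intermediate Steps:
$z{\left(P,l \right)} = -7 + \frac{1}{4 \left(l - \frac{1}{P}\right)}$ ($z{\left(P,l \right)} = -7 + \frac{1}{4 \left(l + \frac{1}{P \left(-1\right)}\right)} = -7 + \frac{1}{4 \left(l + \frac{1}{\left(-1\right) P}\right)} = -7 + \frac{1}{4 \left(l - \frac{1}{P}\right)}$)
$-25311 - z{\left(-63,117 \right)} = -25311 - \frac{28 - - 63 \left(-1 + 28 \cdot 117\right)}{4 \left(-1 - 7371\right)} = -25311 - \frac{28 - - 63 \left(-1 + 3276\right)}{4 \left(-1 - 7371\right)} = -25311 - \frac{28 - \left(-63\right) 3275}{4 \left(-7372\right)} = -25311 - \frac{1}{4} \left(- \frac{1}{7372}\right) \left(28 + 206325\right) = -25311 - \frac{1}{4} \left(- \frac{1}{7372}\right) 206353 = -25311 - - \frac{206353}{29488} = -25311 + \frac{206353}{29488} = - \frac{746164415}{29488}$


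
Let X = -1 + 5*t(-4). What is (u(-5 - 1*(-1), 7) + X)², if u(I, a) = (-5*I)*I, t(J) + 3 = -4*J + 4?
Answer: 16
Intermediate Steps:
t(J) = 1 - 4*J (t(J) = -3 + (-4*J + 4) = -3 + (4 - 4*J) = 1 - 4*J)
X = 84 (X = -1 + 5*(1 - 4*(-4)) = -1 + 5*(1 + 16) = -1 + 5*17 = -1 + 85 = 84)
u(I, a) = -5*I²
(u(-5 - 1*(-1), 7) + X)² = (-5*(-5 - 1*(-1))² + 84)² = (-5*(-5 + 1)² + 84)² = (-5*(-4)² + 84)² = (-5*16 + 84)² = (-80 + 84)² = 4² = 16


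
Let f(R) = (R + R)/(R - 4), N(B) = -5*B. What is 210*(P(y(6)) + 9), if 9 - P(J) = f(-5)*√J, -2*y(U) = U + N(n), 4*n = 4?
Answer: 3780 - 350*I*√2/3 ≈ 3780.0 - 164.99*I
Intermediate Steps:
n = 1 (n = (¼)*4 = 1)
f(R) = 2*R/(-4 + R) (f(R) = (2*R)/(-4 + R) = 2*R/(-4 + R))
y(U) = 5/2 - U/2 (y(U) = -(U - 5*1)/2 = -(U - 5)/2 = -(-5 + U)/2 = 5/2 - U/2)
P(J) = 9 - 10*√J/9 (P(J) = 9 - 2*(-5)/(-4 - 5)*√J = 9 - 2*(-5)/(-9)*√J = 9 - 2*(-5)*(-⅑)*√J = 9 - 10*√J/9)
210*(P(y(6)) + 9) = 210*((9 - 10*√(5/2 - ½*6)/9) + 9) = 210*((9 - 10*√(5/2 - 3)/9) + 9) = 210*((9 - 5*I*√2/9) + 9) = 210*(18 - 5*I*√2/9) = 3780 - 350*I*√2/3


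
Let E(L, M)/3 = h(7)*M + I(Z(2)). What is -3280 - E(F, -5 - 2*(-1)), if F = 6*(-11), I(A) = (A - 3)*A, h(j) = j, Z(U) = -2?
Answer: -3247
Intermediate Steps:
I(A) = A*(-3 + A) (I(A) = (-3 + A)*A = A*(-3 + A))
F = -66
E(L, M) = 30 + 21*M (E(L, M) = 3*(7*M - 2*(-3 - 2)) = 3*(7*M - 2*(-5)) = 3*(7*M + 10) = 3*(10 + 7*M) = 30 + 21*M)
-3280 - E(F, -5 - 2*(-1)) = -3280 - (30 + 21*(-5 - 2*(-1))) = -3280 - (30 + 21*(-5 + 2)) = -3280 - (30 + 21*(-3)) = -3280 - (30 - 63) = -3280 - 1*(-33) = -3280 + 33 = -3247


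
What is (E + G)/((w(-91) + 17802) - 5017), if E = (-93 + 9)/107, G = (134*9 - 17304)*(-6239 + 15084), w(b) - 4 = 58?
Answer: -15235388754/1374629 ≈ -11083.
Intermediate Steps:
w(b) = 62 (w(b) = 4 + 58 = 62)
G = -142386810 (G = (1206 - 17304)*8845 = -16098*8845 = -142386810)
E = -84/107 (E = (1/107)*(-84) = -84/107 ≈ -0.78505)
(E + G)/((w(-91) + 17802) - 5017) = (-84/107 - 142386810)/((62 + 17802) - 5017) = -15235388754/(107*(17864 - 5017)) = -15235388754/107/12847 = -15235388754/107*1/12847 = -15235388754/1374629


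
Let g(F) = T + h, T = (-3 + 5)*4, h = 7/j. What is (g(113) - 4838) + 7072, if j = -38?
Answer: 85189/38 ≈ 2241.8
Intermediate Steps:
h = -7/38 (h = 7/(-38) = 7*(-1/38) = -7/38 ≈ -0.18421)
T = 8 (T = 2*4 = 8)
g(F) = 297/38 (g(F) = 8 - 7/38 = 297/38)
(g(113) - 4838) + 7072 = (297/38 - 4838) + 7072 = -183547/38 + 7072 = 85189/38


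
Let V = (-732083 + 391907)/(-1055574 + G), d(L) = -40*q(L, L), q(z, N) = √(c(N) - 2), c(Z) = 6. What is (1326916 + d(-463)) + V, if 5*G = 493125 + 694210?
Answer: 1085494159628/818107 ≈ 1.3268e+6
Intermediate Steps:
G = 237467 (G = (493125 + 694210)/5 = (⅕)*1187335 = 237467)
q(z, N) = 2 (q(z, N) = √(6 - 2) = √4 = 2)
d(L) = -80 (d(L) = -40*2 = -80)
V = 340176/818107 (V = (-732083 + 391907)/(-1055574 + 237467) = -340176/(-818107) = -340176*(-1/818107) = 340176/818107 ≈ 0.41581)
(1326916 + d(-463)) + V = (1326916 - 80) + 340176/818107 = 1326836 + 340176/818107 = 1085494159628/818107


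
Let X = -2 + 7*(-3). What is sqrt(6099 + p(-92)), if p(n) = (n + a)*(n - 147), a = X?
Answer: 4*sqrt(2099) ≈ 183.26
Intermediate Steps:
X = -23 (X = -2 - 21 = -23)
a = -23
p(n) = (-147 + n)*(-23 + n) (p(n) = (n - 23)*(n - 147) = (-23 + n)*(-147 + n) = (-147 + n)*(-23 + n))
sqrt(6099 + p(-92)) = sqrt(6099 + (3381 + (-92)**2 - 170*(-92))) = sqrt(6099 + (3381 + 8464 + 15640)) = sqrt(6099 + 27485) = sqrt(33584) = 4*sqrt(2099)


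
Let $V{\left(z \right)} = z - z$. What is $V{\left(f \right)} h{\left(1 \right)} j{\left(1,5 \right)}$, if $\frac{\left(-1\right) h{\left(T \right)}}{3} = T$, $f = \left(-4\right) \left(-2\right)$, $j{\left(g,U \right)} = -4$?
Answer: $0$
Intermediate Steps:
$f = 8$
$h{\left(T \right)} = - 3 T$
$V{\left(z \right)} = 0$
$V{\left(f \right)} h{\left(1 \right)} j{\left(1,5 \right)} = 0 \left(\left(-3\right) 1\right) \left(-4\right) = 0 \left(-3\right) \left(-4\right) = 0 \left(-4\right) = 0$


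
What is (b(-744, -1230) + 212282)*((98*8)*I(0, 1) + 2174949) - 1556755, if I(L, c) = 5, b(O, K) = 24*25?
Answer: 463840433703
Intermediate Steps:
b(O, K) = 600
(b(-744, -1230) + 212282)*((98*8)*I(0, 1) + 2174949) - 1556755 = (600 + 212282)*((98*8)*5 + 2174949) - 1556755 = 212882*(784*5 + 2174949) - 1556755 = 212882*(3920 + 2174949) - 1556755 = 212882*2178869 - 1556755 = 463841990458 - 1556755 = 463840433703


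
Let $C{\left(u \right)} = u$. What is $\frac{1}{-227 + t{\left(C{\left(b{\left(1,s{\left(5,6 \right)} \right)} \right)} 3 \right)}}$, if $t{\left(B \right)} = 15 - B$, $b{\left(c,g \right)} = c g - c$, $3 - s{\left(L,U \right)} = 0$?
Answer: $- \frac{1}{218} \approx -0.0045872$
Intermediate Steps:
$s{\left(L,U \right)} = 3$ ($s{\left(L,U \right)} = 3 - 0 = 3 + 0 = 3$)
$b{\left(c,g \right)} = - c + c g$
$\frac{1}{-227 + t{\left(C{\left(b{\left(1,s{\left(5,6 \right)} \right)} \right)} 3 \right)}} = \frac{1}{-227 + \left(15 - 1 \left(-1 + 3\right) 3\right)} = \frac{1}{-227 + \left(15 - 1 \cdot 2 \cdot 3\right)} = \frac{1}{-227 + \left(15 - 2 \cdot 3\right)} = \frac{1}{-227 + \left(15 - 6\right)} = \frac{1}{-227 + 9} = \frac{1}{-218} = - \frac{1}{218}$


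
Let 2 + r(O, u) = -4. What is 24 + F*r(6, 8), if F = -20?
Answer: 144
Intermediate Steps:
r(O, u) = -6 (r(O, u) = -2 - 4 = -6)
24 + F*r(6, 8) = 24 - 20*(-6) = 24 + 120 = 144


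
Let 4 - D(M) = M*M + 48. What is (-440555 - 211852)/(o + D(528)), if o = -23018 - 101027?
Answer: 217469/134291 ≈ 1.6194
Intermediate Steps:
D(M) = -44 - M**2 (D(M) = 4 - (M*M + 48) = 4 - (M**2 + 48) = 4 - (48 + M**2) = 4 + (-48 - M**2) = -44 - M**2)
o = -124045
(-440555 - 211852)/(o + D(528)) = (-440555 - 211852)/(-124045 + (-44 - 1*528**2)) = -652407/(-124045 + (-44 - 1*278784)) = -652407/(-124045 + (-44 - 278784)) = -652407/(-124045 - 278828) = -652407/(-402873) = -652407*(-1/402873) = 217469/134291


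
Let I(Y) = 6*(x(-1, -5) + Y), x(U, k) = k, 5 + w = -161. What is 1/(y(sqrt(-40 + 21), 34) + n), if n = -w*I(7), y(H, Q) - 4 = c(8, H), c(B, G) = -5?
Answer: 1/1991 ≈ 0.00050226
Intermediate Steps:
w = -166 (w = -5 - 161 = -166)
I(Y) = -30 + 6*Y (I(Y) = 6*(-5 + Y) = -30 + 6*Y)
y(H, Q) = -1 (y(H, Q) = 4 - 5 = -1)
n = 1992 (n = -(-166)*(-30 + 6*7) = -(-166)*(-30 + 42) = -(-166)*12 = -1*(-1992) = 1992)
1/(y(sqrt(-40 + 21), 34) + n) = 1/(-1 + 1992) = 1/1991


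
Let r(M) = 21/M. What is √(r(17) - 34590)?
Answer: I*√9996153/17 ≈ 185.98*I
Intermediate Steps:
√(r(17) - 34590) = √(21/17 - 34590) = √(-588009/17) = I*√9996153/17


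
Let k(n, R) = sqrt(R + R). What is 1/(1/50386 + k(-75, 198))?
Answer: -50386/1005344602415 + 15232493976*sqrt(11)/1005344602415 ≈ 0.050252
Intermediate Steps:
k(n, R) = sqrt(2)*sqrt(R) (k(n, R) = sqrt(2*R) = sqrt(2)*sqrt(R))
1/(1/50386 + k(-75, 198)) = 1/(1/50386 + sqrt(2)*sqrt(198)) = 1/(1/50386 + sqrt(2)*(3*sqrt(22))) = 1/(1/50386 + 6*sqrt(11))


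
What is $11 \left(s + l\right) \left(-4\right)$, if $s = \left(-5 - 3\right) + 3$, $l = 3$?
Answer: $88$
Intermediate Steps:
$s = -5$ ($s = -8 + 3 = -5$)
$11 \left(s + l\right) \left(-4\right) = 11 \left(-5 + 3\right) \left(-4\right) = 11 \left(\left(-2\right) \left(-4\right)\right) = 11 \cdot 8 = 88$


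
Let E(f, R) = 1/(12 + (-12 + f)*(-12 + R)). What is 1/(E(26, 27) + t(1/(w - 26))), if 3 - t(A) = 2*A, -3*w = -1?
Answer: 17094/52691 ≈ 0.32442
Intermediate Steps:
w = ⅓ (w = -⅓*(-1) = ⅓ ≈ 0.33333)
E(f, R) = 1/(12 + (-12 + R)*(-12 + f))
t(A) = 3 - 2*A
1/(E(26, 27) + t(1/(w - 26))) = 1/(1/(156 - 12*27 - 12*26 + 27*26) + (3 - 2/(⅓ - 26))) = 1/(1/(156 - 324 - 312 + 702) + (3 - 2/(-77/3))) = 1/(1/222 + (3 - 2*(-3/77))) = 1/(1/222 + (3 + 6/77)) = 1/(1/222 + 237/77) = 1/(52691/17094) = 17094/52691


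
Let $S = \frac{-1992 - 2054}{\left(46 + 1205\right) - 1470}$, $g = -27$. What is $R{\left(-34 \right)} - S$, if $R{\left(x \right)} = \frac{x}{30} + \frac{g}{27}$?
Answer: $- \frac{7522}{365} \approx -20.608$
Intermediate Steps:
$R{\left(x \right)} = -1 + \frac{x}{30}$ ($R{\left(x \right)} = \frac{x}{30} - \frac{27}{27} = x \frac{1}{30} - 1 = \frac{x}{30} - 1 = -1 + \frac{x}{30}$)
$S = \frac{4046}{219}$ ($S = - \frac{4046}{1251 - 1470} = - \frac{4046}{-219} = \left(-4046\right) \left(- \frac{1}{219}\right) = \frac{4046}{219} \approx 18.475$)
$R{\left(-34 \right)} - S = \left(-1 + \frac{1}{30} \left(-34\right)\right) - \frac{4046}{219} = \left(-1 - \frac{17}{15}\right) - \frac{4046}{219} = - \frac{32}{15} - \frac{4046}{219} = - \frac{7522}{365}$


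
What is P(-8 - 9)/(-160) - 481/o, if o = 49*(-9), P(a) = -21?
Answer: 86221/70560 ≈ 1.2220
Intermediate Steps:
o = -441
P(-8 - 9)/(-160) - 481/o = -21/(-160) - 481/(-441) = -21*(-1/160) - 481*(-1/441) = 21/160 + 481/441 = 86221/70560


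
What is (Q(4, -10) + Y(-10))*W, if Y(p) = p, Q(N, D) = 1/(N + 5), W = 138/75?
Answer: -4094/225 ≈ -18.196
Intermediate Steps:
W = 46/25 (W = 138*(1/75) = 46/25 ≈ 1.8400)
Q(N, D) = 1/(5 + N)
(Q(4, -10) + Y(-10))*W = (1/(5 + 4) - 10)*(46/25) = (1/9 - 10)*(46/25) = -89/9*46/25 = -4094/225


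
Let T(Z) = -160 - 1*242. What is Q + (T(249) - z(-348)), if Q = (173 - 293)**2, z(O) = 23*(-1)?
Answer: 14021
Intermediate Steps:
z(O) = -23
T(Z) = -402 (T(Z) = -160 - 242 = -402)
Q = 14400 (Q = (-120)**2 = 14400)
Q + (T(249) - z(-348)) = 14400 + (-402 - 1*(-23)) = 14400 + (-402 + 23) = 14400 - 379 = 14021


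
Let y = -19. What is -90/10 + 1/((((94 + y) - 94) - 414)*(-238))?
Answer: -927485/103054 ≈ -9.0000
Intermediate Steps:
-90/10 + 1/((((94 + y) - 94) - 414)*(-238)) = -90/10 + 1/((((94 - 19) - 94) - 414)*(-238)) = -90*1/10 - 1/238/((75 - 94) - 414) = -9 - 1/238/(-19 - 414) = -9 - 1/238/(-433) = -9 - 1/433*(-1/238) = -9 + 1/103054 = -927485/103054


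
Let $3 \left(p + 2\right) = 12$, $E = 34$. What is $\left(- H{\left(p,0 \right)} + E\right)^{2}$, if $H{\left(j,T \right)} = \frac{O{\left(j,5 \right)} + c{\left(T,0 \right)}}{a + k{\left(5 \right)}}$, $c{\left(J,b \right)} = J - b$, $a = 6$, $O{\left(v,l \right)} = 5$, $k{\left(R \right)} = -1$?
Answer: $1089$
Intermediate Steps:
$p = 2$ ($p = -2 + \frac{1}{3} \cdot 12 = -2 + 4 = 2$)
$H{\left(j,T \right)} = 1 + \frac{T}{5}$ ($H{\left(j,T \right)} = \frac{5 + \left(T - 0\right)}{6 - 1} = \frac{5 + \left(T + 0\right)}{5} = \left(5 + T\right) \frac{1}{5} = 1 + \frac{T}{5}$)
$\left(- H{\left(p,0 \right)} + E\right)^{2} = \left(- (1 + \frac{1}{5} \cdot 0) + 34\right)^{2} = \left(- (1 + 0) + 34\right)^{2} = \left(\left(-1\right) 1 + 34\right)^{2} = \left(-1 + 34\right)^{2} = 33^{2} = 1089$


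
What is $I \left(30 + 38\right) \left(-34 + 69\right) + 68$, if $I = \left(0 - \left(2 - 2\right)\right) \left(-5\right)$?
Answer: $68$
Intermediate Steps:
$I = 0$ ($I = \left(0 - 0\right) \left(-5\right) = \left(0 + 0\right) \left(-5\right) = 0 \left(-5\right) = 0$)
$I \left(30 + 38\right) \left(-34 + 69\right) + 68 = 0 \left(30 + 38\right) \left(-34 + 69\right) + 68 = 0 \cdot 68 \cdot 35 + 68 = 0 \cdot 2380 + 68 = 0 + 68 = 68$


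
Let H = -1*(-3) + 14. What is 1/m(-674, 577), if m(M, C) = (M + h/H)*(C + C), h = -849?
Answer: -17/14202278 ≈ -1.1970e-6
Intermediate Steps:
H = 17 (H = 3 + 14 = 17)
m(M, C) = 2*C*(-849/17 + M) (m(M, C) = (M - 849/17)*(C + C) = (M - 849*1/17)*(2*C) = (M - 849/17)*(2*C) = (-849/17 + M)*(2*C) = 2*C*(-849/17 + M))
1/m(-674, 577) = 1/((2/17)*577*(-849 + 17*(-674))) = 1/((2/17)*577*(-849 - 11458)) = 1/((2/17)*577*(-12307)) = 1/(-14202278/17) = -17/14202278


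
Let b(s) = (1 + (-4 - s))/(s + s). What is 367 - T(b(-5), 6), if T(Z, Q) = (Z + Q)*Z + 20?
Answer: 8704/25 ≈ 348.16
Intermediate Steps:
b(s) = (-3 - s)/(2*s) (b(s) = (-3 - s)/((2*s)) = (-3 - s)*(1/(2*s)) = (-3 - s)/(2*s))
T(Z, Q) = 20 + Z*(Q + Z) (T(Z, Q) = (Q + Z)*Z + 20 = Z*(Q + Z) + 20 = 20 + Z*(Q + Z))
367 - T(b(-5), 6) = 367 - (20 + ((1/2)*(-3 - 1*(-5))/(-5))**2 + 6*((1/2)*(-3 - 1*(-5))/(-5))) = 367 - (20 + ((1/2)*(-1/5)*(-3 + 5))**2 + 6*((1/2)*(-1/5)*(-3 + 5))) = 367 - (20 + ((1/2)*(-1/5)*2)**2 + 6*((1/2)*(-1/5)*2)) = 367 - (20 + (-1/5)**2 + 6*(-1/5)) = 367 - (20 + 1/25 - 6/5) = 367 - 1*471/25 = 367 - 471/25 = 8704/25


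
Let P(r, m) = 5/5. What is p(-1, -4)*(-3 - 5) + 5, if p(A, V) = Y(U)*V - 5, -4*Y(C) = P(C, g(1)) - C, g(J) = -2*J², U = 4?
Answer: 69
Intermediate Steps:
P(r, m) = 1 (P(r, m) = 5*(⅕) = 1)
Y(C) = -¼ + C/4 (Y(C) = -(1 - C)/4 = -¼ + C/4)
p(A, V) = -5 + 3*V/4 (p(A, V) = (-¼ + (¼)*4)*V - 5 = (-¼ + 1)*V - 5 = 3*V/4 - 5 = -5 + 3*V/4)
p(-1, -4)*(-3 - 5) + 5 = (-5 + (¾)*(-4))*(-3 - 5) + 5 = (-5 - 3)*(-8) + 5 = -8*(-8) + 5 = 64 + 5 = 69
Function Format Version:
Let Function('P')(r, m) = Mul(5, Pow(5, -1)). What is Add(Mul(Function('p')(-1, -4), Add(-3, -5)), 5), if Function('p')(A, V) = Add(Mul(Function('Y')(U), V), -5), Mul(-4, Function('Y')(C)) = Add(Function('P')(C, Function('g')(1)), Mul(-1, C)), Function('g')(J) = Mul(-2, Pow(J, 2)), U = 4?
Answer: 69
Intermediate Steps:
Function('P')(r, m) = 1 (Function('P')(r, m) = Mul(5, Rational(1, 5)) = 1)
Function('Y')(C) = Add(Rational(-1, 4), Mul(Rational(1, 4), C)) (Function('Y')(C) = Mul(Rational(-1, 4), Add(1, Mul(-1, C))) = Add(Rational(-1, 4), Mul(Rational(1, 4), C)))
Function('p')(A, V) = Add(-5, Mul(Rational(3, 4), V)) (Function('p')(A, V) = Add(Mul(Add(Rational(-1, 4), Mul(Rational(1, 4), 4)), V), -5) = Add(Mul(Add(Rational(-1, 4), 1), V), -5) = Add(Mul(Rational(3, 4), V), -5) = Add(-5, Mul(Rational(3, 4), V)))
Add(Mul(Function('p')(-1, -4), Add(-3, -5)), 5) = Add(Mul(Add(-5, Mul(Rational(3, 4), -4)), Add(-3, -5)), 5) = Add(Mul(Add(-5, -3), -8), 5) = Add(Mul(-8, -8), 5) = Add(64, 5) = 69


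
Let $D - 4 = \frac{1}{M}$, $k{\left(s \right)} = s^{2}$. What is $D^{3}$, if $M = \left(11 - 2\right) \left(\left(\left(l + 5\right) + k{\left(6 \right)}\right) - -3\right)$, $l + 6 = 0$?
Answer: $\frac{2565726409}{40001688} \approx 64.141$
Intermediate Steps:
$l = -6$ ($l = -6 + 0 = -6$)
$M = 342$ ($M = \left(11 - 2\right) \left(\left(\left(-6 + 5\right) + 6^{2}\right) - -3\right) = 9 \left(\left(-1 + 36\right) + \left(-6 + 9\right)\right) = 9 \left(35 + 3\right) = 9 \cdot 38 = 342$)
$D = \frac{1369}{342}$ ($D = 4 + \frac{1}{342} = \frac{1369}{342} \approx 4.0029$)
$D^{3} = \left(\frac{1369}{342}\right)^{3} = \frac{2565726409}{40001688}$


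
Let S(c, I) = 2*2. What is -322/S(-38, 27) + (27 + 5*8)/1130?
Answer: -45449/565 ≈ -80.441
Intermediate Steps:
S(c, I) = 4
-322/S(-38, 27) + (27 + 5*8)/1130 = -322/4 + (27 + 5*8)/1130 = -322*1/4 + (27 + 40)*(1/1130) = -161/2 + 67*(1/1130) = -161/2 + 67/1130 = -45449/565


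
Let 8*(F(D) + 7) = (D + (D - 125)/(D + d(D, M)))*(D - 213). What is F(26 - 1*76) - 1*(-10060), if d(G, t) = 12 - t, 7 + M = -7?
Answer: 2199751/192 ≈ 11457.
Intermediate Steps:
M = -14 (M = -7 - 7 = -14)
F(D) = -7 + (-213 + D)*(D + (-125 + D)/(26 + D))/8 (F(D) = -7 + ((D + (D - 125)/(D + (12 - 1*(-14))))*(D - 213))/8 = -7 + ((D + (-125 + D)/(D + (12 + 14)))*(-213 + D))/8 = -7 + ((D + (-125 + D)/(D + 26))*(-213 + D))/8 = -7 + ((D + (-125 + D)/(26 + D))*(-213 + D))/8 = -7 + ((-213 + D)*(D + (-125 + D)/(26 + D)))/8 = -7 + (-213 + D)*(D + (-125 + D)/(26 + D))/8)
F(26 - 1*76) - 1*(-10060) = (25169 + (26 - 1*76)³ - 5932*(26 - 1*76) - 186*(26 - 1*76)²)/(8*(26 + (26 - 1*76))) - 1*(-10060) = (25169 + (26 - 76)³ - 5932*(26 - 76) - 186*(26 - 76)²)/(8*(26 + (26 - 76))) + 10060 = (25169 + (-50)³ - 5932*(-50) - 186*(-50)²)/(8*(26 - 50)) + 10060 = (⅛)*(25169 - 125000 + 296600 - 186*2500)/(-24) + 10060 = (⅛)*(-1/24)*(25169 - 125000 + 296600 - 465000) + 10060 = (⅛)*(-1/24)*(-268231) + 10060 = 268231/192 + 10060 = 2199751/192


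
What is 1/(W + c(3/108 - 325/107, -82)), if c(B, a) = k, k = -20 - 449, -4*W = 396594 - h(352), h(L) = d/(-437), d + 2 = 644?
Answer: -437/43533008 ≈ -1.0038e-5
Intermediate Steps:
d = 642 (d = -2 + 644 = 642)
h(L) = -642/437 (h(L) = 642/(-437) = 642*(-1/437) = -642/437)
W = -43328055/437 (W = -(396594 - 1*(-642/437))/4 = -(396594 + 642/437)/4 = -¼*173312220/437 = -43328055/437 ≈ -99149.)
k = -469
c(B, a) = -469
1/(W + c(3/108 - 325/107, -82)) = 1/(-43328055/437 - 469) = 1/(-43533008/437) = -437/43533008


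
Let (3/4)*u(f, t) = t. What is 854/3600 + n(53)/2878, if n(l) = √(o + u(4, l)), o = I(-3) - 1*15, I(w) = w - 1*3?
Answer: 427/1800 + √447/8634 ≈ 0.23967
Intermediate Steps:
I(w) = -3 + w (I(w) = w - 3 = -3 + w)
u(f, t) = 4*t/3
o = -21 (o = (-3 - 3) - 1*15 = -6 - 15 = -21)
n(l) = √(-21 + 4*l/3)
854/3600 + n(53)/2878 = 854/3600 + (√(-189 + 12*53)/3)/2878 = 854*(1/3600) + (√(-189 + 636)/3)*(1/2878) = 427/1800 + (√447/3)*(1/2878) = 427/1800 + √447/8634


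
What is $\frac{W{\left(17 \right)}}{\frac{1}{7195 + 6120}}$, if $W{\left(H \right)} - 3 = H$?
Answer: $266300$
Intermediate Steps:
$W{\left(H \right)} = 3 + H$
$\frac{W{\left(17 \right)}}{\frac{1}{7195 + 6120}} = \frac{3 + 17}{\frac{1}{7195 + 6120}} = \frac{20}{\frac{1}{13315}} = 20 \frac{1}{\frac{1}{13315}} = 20 \cdot 13315 = 266300$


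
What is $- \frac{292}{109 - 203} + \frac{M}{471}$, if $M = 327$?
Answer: $\frac{28045}{7379} \approx 3.8007$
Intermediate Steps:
$- \frac{292}{109 - 203} + \frac{M}{471} = - \frac{292}{109 - 203} + \frac{327}{471} = - \frac{292}{-94} + 327 \cdot \frac{1}{471} = \left(-292\right) \left(- \frac{1}{94}\right) + \frac{109}{157} = \frac{146}{47} + \frac{109}{157} = \frac{28045}{7379}$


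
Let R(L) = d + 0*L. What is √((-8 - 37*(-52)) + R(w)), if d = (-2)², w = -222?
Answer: 8*√30 ≈ 43.818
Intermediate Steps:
d = 4
R(L) = 4 (R(L) = 4 + 0*L = 4 + 0 = 4)
√((-8 - 37*(-52)) + R(w)) = √((-8 - 37*(-52)) + 4) = √((-8 + 1924) + 4) = √(1916 + 4) = √1920 = 8*√30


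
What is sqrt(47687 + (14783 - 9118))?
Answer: 6*sqrt(1482) ≈ 230.98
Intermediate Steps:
sqrt(47687 + (14783 - 9118)) = sqrt(47687 + 5665) = sqrt(53352) = 6*sqrt(1482)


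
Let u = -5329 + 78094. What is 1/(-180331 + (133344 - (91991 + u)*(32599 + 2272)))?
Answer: -1/5745253463 ≈ -1.7406e-10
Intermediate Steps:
u = 72765
1/(-180331 + (133344 - (91991 + u)*(32599 + 2272))) = 1/(-180331 + (133344 - (91991 + 72765)*(32599 + 2272))) = 1/(-180331 + (133344 - 164756*34871)) = 1/(-180331 + (133344 - 1*5745206476)) = 1/(-180331 + (133344 - 5745206476)) = 1/(-180331 - 5745073132) = 1/(-5745253463) = -1/5745253463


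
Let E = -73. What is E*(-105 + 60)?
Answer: 3285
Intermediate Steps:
E*(-105 + 60) = -73*(-105 + 60) = -73*(-45) = 3285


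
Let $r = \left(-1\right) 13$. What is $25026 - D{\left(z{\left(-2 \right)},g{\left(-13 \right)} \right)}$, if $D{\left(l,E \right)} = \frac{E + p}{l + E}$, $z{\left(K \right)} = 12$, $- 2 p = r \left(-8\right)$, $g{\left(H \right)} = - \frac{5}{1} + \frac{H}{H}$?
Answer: $25033$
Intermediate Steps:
$r = -13$
$g{\left(H \right)} = -4$ ($g{\left(H \right)} = \left(-5\right) 1 + 1 = -5 + 1 = -4$)
$p = -52$ ($p = - \frac{\left(-13\right) \left(-8\right)}{2} = \left(- \frac{1}{2}\right) 104 = -52$)
$D{\left(l,E \right)} = \frac{-52 + E}{E + l}$ ($D{\left(l,E \right)} = \frac{E - 52}{l + E} = \frac{-52 + E}{E + l}$)
$25026 - D{\left(z{\left(-2 \right)},g{\left(-13 \right)} \right)} = 25026 - \frac{-52 - 4}{-4 + 12} = 25026 - \frac{1}{8} \left(-56\right) = 25026 - -7 = 25026 + 7 = 25033$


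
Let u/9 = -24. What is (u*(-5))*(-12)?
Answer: -12960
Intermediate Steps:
u = -216 (u = 9*(-24) = -216)
(u*(-5))*(-12) = -216*(-5)*(-12) = 1080*(-12) = -12960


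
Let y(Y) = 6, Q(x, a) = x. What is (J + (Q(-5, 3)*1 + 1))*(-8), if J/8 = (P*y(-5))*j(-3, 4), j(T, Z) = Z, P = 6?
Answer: -9184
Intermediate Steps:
J = 1152 (J = 8*((6*6)*4) = 8*(36*4) = 8*144 = 1152)
(J + (Q(-5, 3)*1 + 1))*(-8) = (1152 + (-5*1 + 1))*(-8) = (1152 + (-5 + 1))*(-8) = (1152 - 4)*(-8) = 1148*(-8) = -9184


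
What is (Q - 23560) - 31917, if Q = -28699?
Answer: -84176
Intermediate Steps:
(Q - 23560) - 31917 = (-28699 - 23560) - 31917 = -52259 - 31917 = -84176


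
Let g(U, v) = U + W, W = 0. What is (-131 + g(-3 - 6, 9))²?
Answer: 19600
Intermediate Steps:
g(U, v) = U (g(U, v) = U + 0 = U)
(-131 + g(-3 - 6, 9))² = (-131 + (-3 - 6))² = (-131 - 9)² = (-140)² = 19600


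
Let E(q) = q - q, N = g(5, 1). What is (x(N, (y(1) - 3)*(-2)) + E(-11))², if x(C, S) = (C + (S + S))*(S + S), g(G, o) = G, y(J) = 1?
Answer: 10816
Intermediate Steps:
N = 5
x(C, S) = 2*S*(C + 2*S) (x(C, S) = (C + 2*S)*(2*S) = 2*S*(C + 2*S))
E(q) = 0
(x(N, (y(1) - 3)*(-2)) + E(-11))² = (2*((1 - 3)*(-2))*(5 + 2*((1 - 3)*(-2))) + 0)² = (2*(-2*(-2))*(5 + 2*(-2*(-2))) + 0)² = (2*4*(5 + 2*4) + 0)² = (2*4*(5 + 8) + 0)² = (2*4*13 + 0)² = (104 + 0)² = 104² = 10816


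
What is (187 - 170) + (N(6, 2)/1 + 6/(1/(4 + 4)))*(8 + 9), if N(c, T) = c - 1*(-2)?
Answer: 969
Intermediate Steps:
N(c, T) = 2 + c (N(c, T) = c + 2 = 2 + c)
(187 - 170) + (N(6, 2)/1 + 6/(1/(4 + 4)))*(8 + 9) = (187 - 170) + ((2 + 6)/1 + 6/(1/(4 + 4)))*(8 + 9) = 17 + (8*1 + 6/(1/8))*17 = 17 + (8 + 6/(⅛))*17 = 17 + (8 + 6*8)*17 = 17 + (8 + 48)*17 = 17 + 56*17 = 17 + 952 = 969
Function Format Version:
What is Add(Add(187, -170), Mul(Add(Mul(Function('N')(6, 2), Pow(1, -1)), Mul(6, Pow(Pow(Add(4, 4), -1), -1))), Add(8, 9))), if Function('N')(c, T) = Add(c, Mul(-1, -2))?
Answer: 969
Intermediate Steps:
Function('N')(c, T) = Add(2, c) (Function('N')(c, T) = Add(c, 2) = Add(2, c))
Add(Add(187, -170), Mul(Add(Mul(Function('N')(6, 2), Pow(1, -1)), Mul(6, Pow(Pow(Add(4, 4), -1), -1))), Add(8, 9))) = Add(Add(187, -170), Mul(Add(Mul(Add(2, 6), Pow(1, -1)), Mul(6, Pow(Pow(Add(4, 4), -1), -1))), Add(8, 9))) = Add(17, Mul(Add(Mul(8, 1), Mul(6, Pow(Pow(8, -1), -1))), 17)) = Add(17, Mul(Add(8, Mul(6, Pow(Rational(1, 8), -1))), 17)) = Add(17, Mul(Add(8, Mul(6, 8)), 17)) = Add(17, Mul(Add(8, 48), 17)) = Add(17, Mul(56, 17)) = Add(17, 952) = 969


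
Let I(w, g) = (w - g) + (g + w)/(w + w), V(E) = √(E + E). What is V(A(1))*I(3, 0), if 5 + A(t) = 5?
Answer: 0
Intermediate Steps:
A(t) = 0 (A(t) = -5 + 5 = 0)
V(E) = √2*√E (V(E) = √(2*E) = √2*√E)
I(w, g) = w - g + (g + w)/(2*w) (I(w, g) = (w - g) + (g + w)/((2*w)) = (w - g) + (g + w)*(1/(2*w)) = (w - g) + (g + w)/(2*w) = w - g + (g + w)/(2*w))
V(A(1))*I(3, 0) = (√2*√0)*(½ + 3 - 1*0 + (½)*0/3) = (√2*0)*(½ + 3 + 0 + (½)*0*(⅓)) = 0*(½ + 3 + 0 + 0) = 0*(7/2) = 0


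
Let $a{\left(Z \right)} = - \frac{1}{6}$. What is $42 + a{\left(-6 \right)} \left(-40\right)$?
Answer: $\frac{146}{3} \approx 48.667$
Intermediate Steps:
$a{\left(Z \right)} = - \frac{1}{6}$ ($a{\left(Z \right)} = \left(-1\right) \frac{1}{6} = - \frac{1}{6}$)
$42 + a{\left(-6 \right)} \left(-40\right) = 42 - - \frac{20}{3} = 42 + \frac{20}{3} = \frac{146}{3}$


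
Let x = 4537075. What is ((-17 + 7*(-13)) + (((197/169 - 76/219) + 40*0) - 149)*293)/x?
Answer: -1610908808/167921682825 ≈ -0.0095932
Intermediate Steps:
((-17 + 7*(-13)) + (((197/169 - 76/219) + 40*0) - 149)*293)/x = ((-17 + 7*(-13)) + (((197/169 - 76/219) + 40*0) - 149)*293)/4537075 = ((-17 - 91) + (((197*(1/169) - 76*1/219) + 0) - 149)*293)*(1/4537075) = (-108 + (((197/169 - 76/219) + 0) - 149)*293)*(1/4537075) = (-108 + ((30299/37011 + 0) - 149)*293)*(1/4537075) = (-108 + (30299/37011 - 149)*293)*(1/4537075) = (-108 - 5484340/37011*293)*(1/4537075) = (-108 - 1606911620/37011)*(1/4537075) = -1610908808/37011*1/4537075 = -1610908808/167921682825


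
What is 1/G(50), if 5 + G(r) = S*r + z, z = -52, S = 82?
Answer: 1/4043 ≈ 0.00024734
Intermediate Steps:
G(r) = -57 + 82*r (G(r) = -5 + (82*r - 52) = -5 + (-52 + 82*r) = -57 + 82*r)
1/G(50) = 1/(-57 + 82*50) = 1/(-57 + 4100) = 1/4043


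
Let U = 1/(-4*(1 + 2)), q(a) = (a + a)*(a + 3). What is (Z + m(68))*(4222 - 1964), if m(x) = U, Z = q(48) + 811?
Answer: 77317307/6 ≈ 1.2886e+7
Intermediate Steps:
q(a) = 2*a*(3 + a) (q(a) = (2*a)*(3 + a) = 2*a*(3 + a))
Z = 5707 (Z = 2*48*(3 + 48) + 811 = 2*48*51 + 811 = 4896 + 811 = 5707)
U = -1/12 (U = 1/(-4*3) = 1/(-12) = -1/12 ≈ -0.083333)
m(x) = -1/12
(Z + m(68))*(4222 - 1964) = (5707 - 1/12)*(4222 - 1964) = (68483/12)*2258 = 77317307/6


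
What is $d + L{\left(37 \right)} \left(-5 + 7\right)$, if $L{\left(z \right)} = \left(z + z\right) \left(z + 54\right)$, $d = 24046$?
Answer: $37514$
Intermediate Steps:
$L{\left(z \right)} = 2 z \left(54 + z\right)$
$d + L{\left(37 \right)} \left(-5 + 7\right) = 24046 + 2 \cdot 37 \left(54 + 37\right) \left(-5 + 7\right) = 24046 + 2 \cdot 37 \cdot 91 \cdot 2 = 24046 + 6734 \cdot 2 = 24046 + 13468 = 37514$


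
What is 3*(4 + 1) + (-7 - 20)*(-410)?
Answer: 11085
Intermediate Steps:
3*(4 + 1) + (-7 - 20)*(-410) = 3*5 - 27*(-410) = 15 + 11070 = 11085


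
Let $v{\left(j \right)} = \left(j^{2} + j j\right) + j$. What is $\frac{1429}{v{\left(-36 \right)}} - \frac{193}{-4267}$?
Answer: $\frac{6590851}{10906452} \approx 0.60431$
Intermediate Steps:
$v{\left(j \right)} = j + 2 j^{2}$ ($v{\left(j \right)} = \left(j^{2} + j^{2}\right) + j = 2 j^{2} + j = j + 2 j^{2}$)
$\frac{1429}{v{\left(-36 \right)}} - \frac{193}{-4267} = \frac{1429}{\left(-36\right) \left(1 + 2 \left(-36\right)\right)} - \frac{193}{-4267} = \frac{1429}{\left(-36\right) \left(1 - 72\right)} - - \frac{193}{4267} = \frac{1429}{\left(-36\right) \left(-71\right)} + \frac{193}{4267} = \frac{1429}{2556} + \frac{193}{4267} = \frac{6590851}{10906452}$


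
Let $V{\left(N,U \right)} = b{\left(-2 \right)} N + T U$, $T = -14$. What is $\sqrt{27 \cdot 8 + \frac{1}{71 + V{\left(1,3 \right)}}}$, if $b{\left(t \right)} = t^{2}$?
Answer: $\frac{\sqrt{235257}}{33} \approx 14.698$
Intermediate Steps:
$V{\left(N,U \right)} = - 14 U + 4 N$ ($V{\left(N,U \right)} = \left(-2\right)^{2} N - 14 U = 4 N - 14 U = - 14 U + 4 N$)
$\sqrt{27 \cdot 8 + \frac{1}{71 + V{\left(1,3 \right)}}} = \sqrt{27 \cdot 8 + \frac{1}{71 + \left(\left(-14\right) 3 + 4 \cdot 1\right)}} = \sqrt{216 + \frac{1}{71 + \left(-42 + 4\right)}} = \sqrt{216 + \frac{1}{71 - 38}} = \sqrt{216 + \frac{1}{33}} = \sqrt{\frac{7129}{33}} = \frac{\sqrt{235257}}{33}$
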